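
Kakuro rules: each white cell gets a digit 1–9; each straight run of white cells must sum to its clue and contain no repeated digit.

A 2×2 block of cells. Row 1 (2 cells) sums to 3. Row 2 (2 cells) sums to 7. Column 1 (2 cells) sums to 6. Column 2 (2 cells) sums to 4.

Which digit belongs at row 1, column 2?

3 in 2 cells must be {1,2}; 4 in 2 cells must be {1,3}.
The 3 across and the 4 down share only 1, so (1,2) = 1.
(2,2) = 4 − 1 = 3 completes the 4 down.
(1,1) = 3 − 1 = 2 completes the 3 across.
(2,1) = 7 − 3 = 4 completes the 7 across.

1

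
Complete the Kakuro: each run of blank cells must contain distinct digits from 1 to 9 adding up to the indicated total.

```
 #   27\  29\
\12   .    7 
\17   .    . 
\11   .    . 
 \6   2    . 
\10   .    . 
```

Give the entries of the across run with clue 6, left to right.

17 in 2 cells must be {8,9}.
R1C1 = 12 − 7 = 5 completes the 12 across.
R4C2 = 6 − 2 = 4 completes the 6 across.

2, 4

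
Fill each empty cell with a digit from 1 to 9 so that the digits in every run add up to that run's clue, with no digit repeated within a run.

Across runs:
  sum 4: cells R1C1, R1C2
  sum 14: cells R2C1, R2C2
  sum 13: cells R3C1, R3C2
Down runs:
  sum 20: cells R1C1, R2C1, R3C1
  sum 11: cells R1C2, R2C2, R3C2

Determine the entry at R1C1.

3

4 in 2 cells must be {1,3}.
The 4 across and the 20 down share only 3, so R1C1 = 3.
R1C2 = 4 − 3 = 1 completes the 4 across.
Nothing is forced directly, so branch on R2C1, whose candidates are 8 or 9. If R2C1 = 9: then R2C2 would have to be in {5} for the 14 across but in {2,3,4,6,7,8} for the 11 down — contradiction. So R2C1 = 8.
R2C2 = 14 − 8 = 6 completes the 14 across.
R3C1 = 20 − 11 = 9 completes the 20 down.
R3C2 = 13 − 9 = 4 completes the 13 across.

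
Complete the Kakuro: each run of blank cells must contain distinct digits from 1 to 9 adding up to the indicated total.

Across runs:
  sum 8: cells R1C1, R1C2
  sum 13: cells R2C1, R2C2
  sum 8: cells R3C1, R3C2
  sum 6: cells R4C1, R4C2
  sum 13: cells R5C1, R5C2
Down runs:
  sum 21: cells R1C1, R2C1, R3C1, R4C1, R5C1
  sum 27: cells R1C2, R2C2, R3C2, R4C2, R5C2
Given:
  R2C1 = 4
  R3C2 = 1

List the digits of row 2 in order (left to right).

4 9

R2C2 = 13 − 4 = 9 completes the 13 across.
R3C1 = 8 − 1 = 7 completes the 8 across.
No cell is forced outright now. R5C1 can only be 5 or 6 (the digits allowed by both its 13 across and its 21 down). If R5C1 = 6: that forces R4C1 = 1, R4C2 = 5, after which R5C2 would have to be in {7} for the 13 across but in {4,8} for the 27 down — contradiction. So R5C1 = 5.
R4C1 = 2: the only remaining digit allowed by both the 6 across and the 21 down.
R4C2 = 6 − 2 = 4 completes the 6 across.
R5C2 = 13 − 5 = 8 completes the 13 across.
R1C1 = 21 − 18 = 3 completes the 21 down.
R1C2 = 8 − 3 = 5 completes the 8 across.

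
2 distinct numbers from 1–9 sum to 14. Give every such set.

{5,9}; {6,8}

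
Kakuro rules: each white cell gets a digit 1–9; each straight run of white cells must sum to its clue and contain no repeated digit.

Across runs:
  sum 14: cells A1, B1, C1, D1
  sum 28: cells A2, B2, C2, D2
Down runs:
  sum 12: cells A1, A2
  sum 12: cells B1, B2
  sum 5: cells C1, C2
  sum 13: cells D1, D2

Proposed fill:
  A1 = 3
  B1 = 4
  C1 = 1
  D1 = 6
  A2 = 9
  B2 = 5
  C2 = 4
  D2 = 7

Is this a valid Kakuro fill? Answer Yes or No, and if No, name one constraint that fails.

No — the down run B1–B2 sums to 9, not 12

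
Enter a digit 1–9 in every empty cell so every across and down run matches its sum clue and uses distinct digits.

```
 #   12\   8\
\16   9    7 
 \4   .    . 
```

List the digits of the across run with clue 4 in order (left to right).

16 in 2 cells must be {7,9}; 4 in 2 cells must be {1,3}.
R2C1 = 12 − 9 = 3 completes the 12 down.
R2C2 = 4 − 3 = 1 completes the 4 across.

3 1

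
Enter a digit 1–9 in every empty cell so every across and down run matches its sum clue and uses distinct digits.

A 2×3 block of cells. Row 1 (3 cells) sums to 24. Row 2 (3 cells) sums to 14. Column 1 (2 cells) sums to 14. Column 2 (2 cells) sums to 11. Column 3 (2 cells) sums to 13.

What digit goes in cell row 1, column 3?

24 in 3 cells must be {7,8,9}.
Nothing is forced directly, so branch on (1,3), whose candidates are 7 or 8 or 9. If (1,3) = 8: that forces (1,1) = 9, (1,2) = 7, (2,1) = 5, after which (2,2) would have to be in {1,2,3,6,7,8} for the 14 across but in {4} for the 11 down — contradiction. If (1,3) = 9: that forces (1,1) = 8, (1,2) = 7, (2,1) = 6, after which (2,2) would have to be in {1,3,5,7} for the 14 across but in {4} for the 11 down — contradiction. So (1,3) = 7.
(2,3) = 13 − 7 = 6 completes the 13 down.
Given what's placed, (2,1) must be 5 to fit the 14 across and 14 down.
(2,2) = 14 − 11 = 3 completes the 14 across.
(1,1) = 14 − 5 = 9 completes the 14 down.
(1,2) = 24 − 16 = 8 completes the 24 across.

7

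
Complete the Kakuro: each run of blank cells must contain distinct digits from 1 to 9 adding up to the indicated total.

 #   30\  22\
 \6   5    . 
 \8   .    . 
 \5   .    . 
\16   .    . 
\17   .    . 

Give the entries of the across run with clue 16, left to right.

9 7

16 in 2 cells must be {7,9}; 17 in 2 cells must be {8,9}.
R1C2 = 6 − 5 = 1 completes the 6 across.
Nothing is forced directly, so branch on R4C1, whose candidates are 7 or 9. If R4C1 = 7: that forces R4C2 = 9, after which R5C2 would have to be in {8,9} for the 17 across but in {2,3,4,5,6,7} for the 22 down — contradiction. So R4C1 = 9.
R4C2 = 16 − 9 = 7 completes the 16 across.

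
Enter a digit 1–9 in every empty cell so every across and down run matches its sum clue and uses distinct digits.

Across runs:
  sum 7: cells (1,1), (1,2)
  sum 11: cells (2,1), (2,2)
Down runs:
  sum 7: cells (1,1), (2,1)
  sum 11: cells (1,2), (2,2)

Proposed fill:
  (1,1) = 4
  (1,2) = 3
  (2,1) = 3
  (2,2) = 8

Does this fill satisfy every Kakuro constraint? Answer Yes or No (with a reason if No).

Across: 4+3=7; 3+8=11. Down: 4+3=7; 3+8=11. No digit repeats within any run.

Yes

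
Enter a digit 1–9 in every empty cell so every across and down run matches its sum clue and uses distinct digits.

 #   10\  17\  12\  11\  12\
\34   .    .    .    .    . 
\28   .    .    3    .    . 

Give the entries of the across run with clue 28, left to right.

34 in 5 cells must be {4,6,7,8,9}; 17 in 2 cells must be {8,9}.
R1C3 = 12 − 3 = 9 completes the 12 down.
R1C2 = 8: the only remaining digit allowed by both the 34 across and the 17 down.
R2C2 = 17 − 8 = 9 completes the 17 down.
Nothing is forced directly, so branch on R1C1, whose candidates are 4 or 6 or 7. If R1C1 = 4: that forces R1C5 = 7, R2C1 = 6, after which R2C5 would have to be in {2,8} for the 28 across but in {5} for the 12 down — contradiction. If R1C1 = 7: that forces R1C5 = 4, after which R2C1 would have to be in {1,2,4,5,6,7,8} for the 28 across but in {3} for the 10 down — contradiction. So R1C1 = 6.
R2C1 = 10 − 6 = 4 completes the 10 down.
No cell is forced outright now. R2C4 can only be 5 or 7 (the digits allowed by both its 28 across and its 11 down). If R2C4 = 5: then R1C4 would have to be in {4,7} for the 34 across but in {6} for the 11 down — contradiction. So R2C4 = 7.
R1C4 = 11 − 7 = 4 completes the 11 down.
R1C5 = 34 − 27 = 7 completes the 34 across.
R2C5 = 28 − 23 = 5 completes the 28 across.

4 9 3 7 5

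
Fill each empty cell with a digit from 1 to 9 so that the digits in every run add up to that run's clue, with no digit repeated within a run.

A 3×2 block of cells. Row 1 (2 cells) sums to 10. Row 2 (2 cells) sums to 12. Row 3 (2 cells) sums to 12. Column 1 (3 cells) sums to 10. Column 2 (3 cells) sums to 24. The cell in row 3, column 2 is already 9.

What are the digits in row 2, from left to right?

24 in 3 cells must be {7,8,9}.
(3,1) = 12 − 9 = 3 completes the 12 across.
(2,1) = 5: the only remaining digit allowed by both the 12 across and the 10 down.
(2,2) = 12 − 5 = 7 completes the 12 across.
(1,1) = 10 − 8 = 2 completes the 10 down.
(1,2) = 10 − 2 = 8 completes the 10 across.

5, 7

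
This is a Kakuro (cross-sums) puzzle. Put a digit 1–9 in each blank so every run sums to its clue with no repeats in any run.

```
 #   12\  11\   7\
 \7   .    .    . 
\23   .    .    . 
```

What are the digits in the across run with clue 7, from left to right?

7 in 3 cells must be {1,2,4}; 23 in 3 cells must be {6,8,9}.
The 7 across and the 12 down share only 4, so R1C1 = 4.
Given what's placed, R1C2 must be 2 to fit the 7 across and 11 down.
R1C3 = 7 − 6 = 1 completes the 7 across.
R2C1 = 12 − 4 = 8 completes the 12 down.
R2C2 = 11 − 2 = 9 completes the 11 down.
R2C3 = 23 − 17 = 6 completes the 23 across.

4 2 1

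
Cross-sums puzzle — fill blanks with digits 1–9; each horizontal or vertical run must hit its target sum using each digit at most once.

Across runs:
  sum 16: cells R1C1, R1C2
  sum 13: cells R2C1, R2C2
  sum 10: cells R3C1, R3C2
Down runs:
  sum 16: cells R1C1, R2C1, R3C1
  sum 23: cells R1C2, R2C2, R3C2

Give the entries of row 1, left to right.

7 9

16 in 2 cells must be {7,9}; 23 in 3 cells must be {6,8,9}.
The 16 across and the 23 down share only 9, so R1C2 = 9.
R1C1 = 16 − 9 = 7 completes the 16 across.
Nothing is forced directly, so branch on R2C2, whose candidates are 6 or 8. If R2C2 = 6: then R2C1 would have to be in {7} for the 13 across but in {1,3,4,5,6,8} for the 16 down — contradiction. So R2C2 = 8.
R2C1 = 13 − 8 = 5 completes the 13 across.
R3C1 = 16 − 12 = 4 completes the 16 down.
R3C2 = 10 − 4 = 6 completes the 10 across.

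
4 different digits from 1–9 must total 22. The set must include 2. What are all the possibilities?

{2,3,8,9}; {2,4,7,9}; {2,5,6,9}; {2,5,7,8}

4 distinct digits from 1–9 sum between 10 and 30.
Keeping only sets containing 2.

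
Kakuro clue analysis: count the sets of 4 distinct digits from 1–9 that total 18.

4 distinct digits from 1–9 sum between 10 and 30.

11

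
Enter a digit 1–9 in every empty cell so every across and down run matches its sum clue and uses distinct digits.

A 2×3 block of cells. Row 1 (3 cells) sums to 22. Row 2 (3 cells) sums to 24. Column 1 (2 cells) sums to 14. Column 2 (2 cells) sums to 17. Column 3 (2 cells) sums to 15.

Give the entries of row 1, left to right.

5 9 8

24 in 3 cells must be {7,8,9}; 17 in 2 cells must be {8,9}.
Nothing is forced directly, so branch on (1,2), whose candidates are 8 or 9. If (1,2) = 8: that forces (1,3) = 9, (2,2) = 9, after which (2,3) would have to be in {7,8} for the 24 across but in {6} for the 15 down — contradiction. So (1,2) = 9.
(2,2) = 17 − 9 = 8 completes the 17 down.
Given what's placed, (2,1) must be 9 to fit the 24 across and 14 down.
(2,3) = 24 − 17 = 7 completes the 24 across.
(1,1) = 14 − 9 = 5 completes the 14 down.
(1,3) = 22 − 14 = 8 completes the 22 across.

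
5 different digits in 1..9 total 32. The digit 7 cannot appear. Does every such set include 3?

The only way to make 32 from 5 distinct digits under that restriction is {4,5,6,8,9}, which does not contain 3.

No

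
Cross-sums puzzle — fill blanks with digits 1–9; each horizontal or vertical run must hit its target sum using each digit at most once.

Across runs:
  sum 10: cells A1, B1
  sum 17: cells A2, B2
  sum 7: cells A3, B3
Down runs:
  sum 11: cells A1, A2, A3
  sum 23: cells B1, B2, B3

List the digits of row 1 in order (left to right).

2 8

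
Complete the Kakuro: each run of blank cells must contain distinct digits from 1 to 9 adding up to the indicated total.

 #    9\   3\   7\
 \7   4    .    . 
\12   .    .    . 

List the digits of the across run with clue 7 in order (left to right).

7 in 3 cells must be {1,2,4}; 3 in 2 cells must be {1,2}.
R2C1 = 9 − 4 = 5 completes the 9 down.
R2C2 = 1: the only remaining digit allowed by both the 12 across and the 3 down.
R2C3 = 12 − 6 = 6 completes the 12 across.
R1C2 = 3 − 1 = 2 completes the 3 down.
R1C3 = 7 − 6 = 1 completes the 7 across.

4 2 1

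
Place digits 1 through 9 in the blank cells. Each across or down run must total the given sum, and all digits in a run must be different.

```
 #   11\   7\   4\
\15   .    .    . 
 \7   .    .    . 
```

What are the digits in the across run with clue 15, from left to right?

7, 5, 3

7 in 3 cells must be {1,2,4}; 4 in 2 cells must be {1,3}.
The 7 across and the 4 down share only 1, so R2C3 = 1.
R1C3 = 4 − 1 = 3 completes the 4 down.
Nothing is forced directly, so branch on R2C1, whose candidates are 2 or 4. If R2C1 = 2: then R1C1 would have to be in {4,5,7,8} for the 15 across but in {9} for the 11 down — contradiction. So R2C1 = 4.
R1C1 = 11 − 4 = 7 completes the 11 down.
R1C2 = 15 − 10 = 5 completes the 15 across.
R2C2 = 7 − 5 = 2 completes the 7 across.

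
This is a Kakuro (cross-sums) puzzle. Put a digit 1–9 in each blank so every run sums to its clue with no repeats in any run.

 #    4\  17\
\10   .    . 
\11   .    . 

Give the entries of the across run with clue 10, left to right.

1 9

4 in 2 cells must be {1,3}; 17 in 2 cells must be {8,9}.
The 11 across and the 4 down share only 3, so R2C1 = 3.
R2C2 = 11 − 3 = 8 completes the 11 across.
R1C1 = 4 − 3 = 1 completes the 4 down.
R1C2 = 10 − 1 = 9 completes the 10 across.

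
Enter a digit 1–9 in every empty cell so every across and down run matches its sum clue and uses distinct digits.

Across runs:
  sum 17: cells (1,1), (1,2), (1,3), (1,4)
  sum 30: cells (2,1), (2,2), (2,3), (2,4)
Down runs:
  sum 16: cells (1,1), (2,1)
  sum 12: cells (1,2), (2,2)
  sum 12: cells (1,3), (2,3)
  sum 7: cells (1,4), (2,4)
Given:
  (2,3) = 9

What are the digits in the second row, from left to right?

30 in 4 cells must be {6,7,8,9}; 16 in 2 cells must be {7,9}.
(1,3) = 12 − 9 = 3 completes the 12 down.
(2,1) = 7: the only remaining digit allowed by both the 30 across and the 16 down.
Given what's placed, (2,2) must be 8 to fit the 30 across and 12 down.
(2,4) = 30 − 24 = 6 completes the 30 across.
(1,1) = 16 − 7 = 9 completes the 16 down.
(1,2) = 12 − 8 = 4 completes the 12 down.
(1,4) = 17 − 16 = 1 completes the 17 across.

7 8 9 6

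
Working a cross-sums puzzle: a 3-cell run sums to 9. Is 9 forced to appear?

Counterexample: {1,2,6} sums to 9 without using 9.

No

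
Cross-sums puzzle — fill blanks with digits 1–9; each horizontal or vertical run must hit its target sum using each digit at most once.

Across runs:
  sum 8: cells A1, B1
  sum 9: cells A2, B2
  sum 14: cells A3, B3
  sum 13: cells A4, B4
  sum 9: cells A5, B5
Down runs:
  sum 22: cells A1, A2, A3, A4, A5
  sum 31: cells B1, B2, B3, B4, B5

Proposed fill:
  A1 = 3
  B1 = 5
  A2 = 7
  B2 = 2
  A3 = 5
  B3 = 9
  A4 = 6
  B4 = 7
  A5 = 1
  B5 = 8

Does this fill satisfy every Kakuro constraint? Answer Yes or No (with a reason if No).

Yes

Across: 3+5=8; 7+2=9; 5+9=14; 6+7=13; 1+8=9. Down: 3+7+5+6+1=22; 5+2+9+7+8=31. No digit repeats within any run.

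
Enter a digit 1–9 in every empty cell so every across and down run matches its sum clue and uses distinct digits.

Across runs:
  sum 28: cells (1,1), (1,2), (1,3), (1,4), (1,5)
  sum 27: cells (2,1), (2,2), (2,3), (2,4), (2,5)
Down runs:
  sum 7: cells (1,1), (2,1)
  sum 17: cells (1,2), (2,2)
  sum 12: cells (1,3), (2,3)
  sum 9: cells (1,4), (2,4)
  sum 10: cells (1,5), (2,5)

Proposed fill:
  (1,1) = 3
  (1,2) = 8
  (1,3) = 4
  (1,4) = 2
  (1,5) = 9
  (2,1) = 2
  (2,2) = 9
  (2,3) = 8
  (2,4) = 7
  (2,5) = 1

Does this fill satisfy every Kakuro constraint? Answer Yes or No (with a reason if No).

No — the across run (1,1)–(1,5) sums to 26, not 28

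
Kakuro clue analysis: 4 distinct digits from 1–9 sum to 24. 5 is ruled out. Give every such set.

{1,6,8,9}; {2,6,7,9}; {3,4,8,9}; {3,6,7,8}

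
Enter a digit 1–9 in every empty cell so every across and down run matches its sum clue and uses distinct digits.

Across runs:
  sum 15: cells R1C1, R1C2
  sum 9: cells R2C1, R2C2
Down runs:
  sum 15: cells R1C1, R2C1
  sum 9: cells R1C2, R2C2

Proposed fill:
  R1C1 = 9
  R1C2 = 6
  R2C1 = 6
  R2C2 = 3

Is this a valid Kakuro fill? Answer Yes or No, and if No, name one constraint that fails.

Yes

Across: 9+6=15; 6+3=9. Down: 9+6=15; 6+3=9. No digit repeats within any run.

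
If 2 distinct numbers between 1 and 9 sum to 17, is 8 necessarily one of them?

The only way to make 17 from 2 distinct digits is {8,9}, which contains 8.

Yes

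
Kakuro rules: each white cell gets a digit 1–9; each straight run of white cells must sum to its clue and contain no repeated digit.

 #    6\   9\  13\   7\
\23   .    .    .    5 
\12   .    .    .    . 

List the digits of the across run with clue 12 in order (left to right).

R2C4 = 7 − 5 = 2 completes the 7 down.
Nothing is forced directly, so branch on R1C1, whose candidates are 1 or 2 or 4. If R1C1 = 2: that forces R1C2 = 7, R1C3 = 9, R2C1 = 4, after which R2C2 would have to be in {1,5} for the 12 across but in {2} for the 9 down — contradiction. If R1C1 = 4: then R2C1 would have to be in {1,3,4,5,6} for the 12 across but in {2} for the 6 down — contradiction. So R1C1 = 1.
Given what's placed, R1C2 must be 8 to fit the 23 across and 9 down.
R1C3 = 23 − 14 = 9 completes the 23 across.
R2C1 = 6 − 1 = 5 completes the 6 down.
R2C2 = 9 − 8 = 1 completes the 9 down.
R2C3 = 12 − 8 = 4 completes the 12 across.

5 1 4 2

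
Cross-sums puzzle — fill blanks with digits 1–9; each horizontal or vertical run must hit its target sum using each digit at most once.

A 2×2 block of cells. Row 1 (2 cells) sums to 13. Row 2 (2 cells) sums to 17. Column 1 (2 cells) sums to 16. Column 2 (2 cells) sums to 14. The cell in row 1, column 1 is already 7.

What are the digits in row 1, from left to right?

17 in 2 cells must be {8,9}; 16 in 2 cells must be {7,9}.
(1,2) = 13 − 7 = 6 completes the 13 across.
(2,1) = 16 − 7 = 9 completes the 16 down.
(2,2) = 17 − 9 = 8 completes the 17 across.

7, 6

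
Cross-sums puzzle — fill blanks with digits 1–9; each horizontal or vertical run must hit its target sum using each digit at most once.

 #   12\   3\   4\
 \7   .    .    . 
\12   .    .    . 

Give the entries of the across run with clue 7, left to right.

4, 2, 1

7 in 3 cells must be {1,2,4}; 3 in 2 cells must be {1,2}; 4 in 2 cells must be {1,3}.
The 7 across and the 12 down share only 4, so R1C1 = 4.
Given what's placed, R1C3 must be 1 to fit the 7 across and 4 down.
R2C1 = 12 − 4 = 8 completes the 12 down.
R2C2 = 1: the only remaining digit allowed by both the 12 across and the 3 down.
R2C3 = 12 − 9 = 3 completes the 12 across.
R1C2 = 7 − 5 = 2 completes the 7 across.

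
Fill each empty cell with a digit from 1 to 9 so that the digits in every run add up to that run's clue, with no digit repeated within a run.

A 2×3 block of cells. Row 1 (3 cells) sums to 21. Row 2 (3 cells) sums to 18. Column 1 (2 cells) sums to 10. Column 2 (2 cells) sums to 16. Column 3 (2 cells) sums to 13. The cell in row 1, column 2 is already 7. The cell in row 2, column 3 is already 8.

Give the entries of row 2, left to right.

16 in 2 cells must be {7,9}.
(1,3) = 13 − 8 = 5 completes the 13 down.
(2,2) = 16 − 7 = 9 completes the 16 down.
(1,1) = 21 − 12 = 9 completes the 21 across.
(2,1) = 18 − 17 = 1 completes the 18 across.

1 9 8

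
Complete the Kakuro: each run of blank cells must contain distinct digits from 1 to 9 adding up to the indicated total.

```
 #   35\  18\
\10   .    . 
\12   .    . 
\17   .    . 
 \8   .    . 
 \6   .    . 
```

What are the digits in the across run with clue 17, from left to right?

9, 8

17 in 2 cells must be {8,9}; 35 in 5 cells must be {5,6,7,8,9}.
Only 8 fits R3C2 under both its across sum 17 and down sum 18.
The 6 across and the 35 down share only 5, so R5C1 = 5.
R5C2 = 6 − 5 = 1 completes the 6 across.
R3C1 = 17 − 8 = 9 completes the 17 across.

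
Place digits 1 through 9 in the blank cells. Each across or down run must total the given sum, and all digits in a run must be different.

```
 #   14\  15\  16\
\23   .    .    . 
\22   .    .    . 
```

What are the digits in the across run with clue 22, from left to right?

23 in 3 cells must be {6,8,9}; 16 in 2 cells must be {7,9}.
The 23 across and the 16 down share only 9, so R1C3 = 9.
R2C3 = 16 − 9 = 7 completes the 16 down.
Nothing is forced directly, so branch on R2C1, whose candidates are 6 or 9. If R2C1 = 9: then R1C1 would have to be in {6,8} for the 23 across but in {5} for the 14 down — contradiction. So R2C1 = 6.
R1C1 = 14 − 6 = 8 completes the 14 down.
R1C2 = 23 − 17 = 6 completes the 23 across.
R2C2 = 22 − 13 = 9 completes the 22 across.

6, 9, 7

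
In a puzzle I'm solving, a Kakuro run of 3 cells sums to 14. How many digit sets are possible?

8

3 distinct digits from 1–9 sum between 6 and 24.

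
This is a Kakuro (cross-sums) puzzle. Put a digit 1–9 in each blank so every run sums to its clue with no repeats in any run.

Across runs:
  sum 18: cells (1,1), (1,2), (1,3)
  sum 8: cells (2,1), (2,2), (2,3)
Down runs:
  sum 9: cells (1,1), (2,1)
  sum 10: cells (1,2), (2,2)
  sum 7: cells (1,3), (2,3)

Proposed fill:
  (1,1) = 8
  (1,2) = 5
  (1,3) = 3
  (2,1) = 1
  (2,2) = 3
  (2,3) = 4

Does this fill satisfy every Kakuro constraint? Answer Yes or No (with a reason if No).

No — the down run (1,2)–(2,2) sums to 8, not 10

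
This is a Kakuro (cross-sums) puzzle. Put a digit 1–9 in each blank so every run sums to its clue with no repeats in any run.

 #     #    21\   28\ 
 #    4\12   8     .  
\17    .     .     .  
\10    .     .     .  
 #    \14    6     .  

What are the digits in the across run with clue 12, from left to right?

8 4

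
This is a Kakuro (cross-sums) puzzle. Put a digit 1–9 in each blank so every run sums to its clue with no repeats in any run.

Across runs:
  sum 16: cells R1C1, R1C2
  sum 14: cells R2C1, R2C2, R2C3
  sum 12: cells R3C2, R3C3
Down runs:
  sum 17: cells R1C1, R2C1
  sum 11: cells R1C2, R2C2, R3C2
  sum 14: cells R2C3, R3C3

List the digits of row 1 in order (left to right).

9 7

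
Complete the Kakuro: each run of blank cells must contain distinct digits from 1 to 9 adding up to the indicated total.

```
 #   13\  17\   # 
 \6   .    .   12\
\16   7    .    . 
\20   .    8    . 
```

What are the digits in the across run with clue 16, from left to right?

7 4 5

R3C1 = 5: the only remaining digit allowed by both the 20 across and the 13 down.
R3C3 = 20 − 13 = 7 completes the 20 across.
R1C1 = 13 − 12 = 1 completes the 13 down.
R1C2 = 6 − 1 = 5 completes the 6 across.
R2C2 = 17 − 13 = 4 completes the 17 down.
R2C3 = 16 − 11 = 5 completes the 16 across.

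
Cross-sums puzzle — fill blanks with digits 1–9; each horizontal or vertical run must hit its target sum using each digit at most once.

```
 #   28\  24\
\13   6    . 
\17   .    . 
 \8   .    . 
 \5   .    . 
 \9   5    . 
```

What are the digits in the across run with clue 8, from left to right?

7 1

17 in 2 cells must be {8,9}.
R1C2 = 13 − 6 = 7 completes the 13 across.
R5C2 = 9 − 5 = 4 completes the 9 across.
Nothing is forced directly, so branch on R2C1, whose candidates are 8 or 9. If R2C1 = 9: that forces R2C2 = 8, R4C1 = 1, after which R4C2 would have to be in {4} for the 5 across but in {2,3} for the 24 down — contradiction. So R2C1 = 8.
R2C2 = 17 − 8 = 9 completes the 17 across.
R4C1 = 2: the only remaining digit allowed by both the 5 across and the 28 down.
R4C2 = 5 − 2 = 3 completes the 5 across.
R3C1 = 28 − 21 = 7 completes the 28 down.
R3C2 = 8 − 7 = 1 completes the 8 across.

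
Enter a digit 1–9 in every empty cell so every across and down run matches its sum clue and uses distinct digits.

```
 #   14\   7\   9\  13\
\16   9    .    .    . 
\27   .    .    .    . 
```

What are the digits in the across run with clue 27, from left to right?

5 6 7 9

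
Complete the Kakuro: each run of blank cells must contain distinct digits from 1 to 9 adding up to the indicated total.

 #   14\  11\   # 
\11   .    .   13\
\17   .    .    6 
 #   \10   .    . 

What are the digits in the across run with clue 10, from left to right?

R3C3 = 13 − 6 = 7 completes the 13 down.
R3C2 = 10 − 7 = 3 completes the 10 across.
Nothing is forced directly, so branch on R2C2, whose candidates are 2 or 7. If R2C2 = 7: then R1C2 would have to be in {2,3,4,5,6,7,8,9} for the 11 across but in {1} for the 11 down — contradiction. So R2C2 = 2.
R1C2 = 11 − 5 = 6 completes the 11 down.
R2C1 = 17 − 8 = 9 completes the 17 across.
R1C1 = 11 − 6 = 5 completes the 11 across.

3, 7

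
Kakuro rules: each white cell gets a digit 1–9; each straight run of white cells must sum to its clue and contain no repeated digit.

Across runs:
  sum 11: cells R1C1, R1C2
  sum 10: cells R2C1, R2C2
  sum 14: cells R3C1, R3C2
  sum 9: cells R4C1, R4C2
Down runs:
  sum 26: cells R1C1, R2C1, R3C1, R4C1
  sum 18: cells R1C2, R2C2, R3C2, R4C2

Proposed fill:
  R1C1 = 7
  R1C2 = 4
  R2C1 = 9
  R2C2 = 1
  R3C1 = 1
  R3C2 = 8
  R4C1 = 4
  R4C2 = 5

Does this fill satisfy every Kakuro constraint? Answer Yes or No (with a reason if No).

No — the across run R3C1–R3C2 sums to 9, not 14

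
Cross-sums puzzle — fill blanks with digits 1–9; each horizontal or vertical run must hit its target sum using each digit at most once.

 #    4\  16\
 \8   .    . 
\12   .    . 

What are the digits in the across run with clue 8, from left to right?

1 7

4 in 2 cells must be {1,3}; 16 in 2 cells must be {7,9}.
The 8 across and the 16 down share only 7, so R1C2 = 7.
The 12 across and the 4 down share only 3, so R2C1 = 3.
R2C2 = 12 − 3 = 9 completes the 12 across.
R1C1 = 8 − 7 = 1 completes the 8 across.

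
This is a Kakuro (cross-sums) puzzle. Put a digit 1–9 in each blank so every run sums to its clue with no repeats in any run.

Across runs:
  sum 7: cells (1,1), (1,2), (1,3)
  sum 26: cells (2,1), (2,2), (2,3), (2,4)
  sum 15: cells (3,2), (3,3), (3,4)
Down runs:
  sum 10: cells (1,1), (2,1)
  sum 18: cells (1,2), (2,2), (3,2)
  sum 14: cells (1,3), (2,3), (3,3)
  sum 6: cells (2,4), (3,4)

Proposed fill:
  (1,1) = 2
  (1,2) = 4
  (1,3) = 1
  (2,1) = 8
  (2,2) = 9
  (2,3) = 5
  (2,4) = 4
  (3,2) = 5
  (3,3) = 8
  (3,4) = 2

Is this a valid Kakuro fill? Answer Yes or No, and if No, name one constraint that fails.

Across: 2+4+1=7; 8+9+5+4=26; 5+8+2=15. Down: 2+8=10; 4+9+5=18; 1+5+8=14; 4+2=6. No digit repeats within any run.

Yes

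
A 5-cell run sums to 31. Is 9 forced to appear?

Yes

Every partition of 31 into 5 distinct digits includes 9: {1,6,7,8,9}, {2,5,7,8,9}, {3,4,7,8,9}, {3,5,6,8,9}, {4,5,6,7,9}.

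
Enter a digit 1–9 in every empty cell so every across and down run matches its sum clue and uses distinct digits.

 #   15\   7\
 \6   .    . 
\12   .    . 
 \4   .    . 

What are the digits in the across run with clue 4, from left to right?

4 in 2 cells must be {1,3}; 7 in 3 cells must be {1,2,4}.
The 12 across and the 7 down share only 4, so R2C2 = 4.
Given what's placed, R3C2 must be 1 to fit the 4 across and 7 down.
R1C2 = 7 − 5 = 2 completes the 7 down.
R2C1 = 12 − 4 = 8 completes the 12 across.
R3C1 = 4 − 1 = 3 completes the 4 across.
R1C1 = 6 − 2 = 4 completes the 6 across.

3 1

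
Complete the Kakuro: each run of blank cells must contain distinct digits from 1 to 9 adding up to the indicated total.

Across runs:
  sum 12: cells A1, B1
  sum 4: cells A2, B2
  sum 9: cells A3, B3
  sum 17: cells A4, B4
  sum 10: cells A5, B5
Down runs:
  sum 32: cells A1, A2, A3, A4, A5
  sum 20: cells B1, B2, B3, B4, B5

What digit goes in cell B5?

2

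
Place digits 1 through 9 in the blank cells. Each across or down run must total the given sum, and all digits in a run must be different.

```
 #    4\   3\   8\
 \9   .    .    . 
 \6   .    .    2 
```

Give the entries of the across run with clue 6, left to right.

6 in 3 cells must be {1,2,3}; 4 in 2 cells must be {1,3}; 3 in 2 cells must be {1,2}.
R1C3 = 8 − 2 = 6 completes the 8 down.
R2C2 = 1: the only remaining digit allowed by both the 6 across and the 3 down.
Given what's placed, R1C1 must be 1 to fit the 9 across and 4 down.
R1C2 = 9 − 7 = 2 completes the 9 across.
R2C1 = 6 − 3 = 3 completes the 6 across.

3 1 2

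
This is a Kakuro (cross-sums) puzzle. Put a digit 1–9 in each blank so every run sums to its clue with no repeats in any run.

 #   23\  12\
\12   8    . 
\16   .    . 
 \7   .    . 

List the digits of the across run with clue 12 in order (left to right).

16 in 2 cells must be {7,9}; 23 in 3 cells must be {6,8,9}.
R1C2 = 12 − 8 = 4 completes the 12 across.
R2C1 = 9: the only remaining digit allowed by both the 16 across and the 23 down.
R2C2 = 16 − 9 = 7 completes the 16 across.
R3C1 = 23 − 17 = 6 completes the 23 down.
R3C2 = 7 − 6 = 1 completes the 7 across.

8 4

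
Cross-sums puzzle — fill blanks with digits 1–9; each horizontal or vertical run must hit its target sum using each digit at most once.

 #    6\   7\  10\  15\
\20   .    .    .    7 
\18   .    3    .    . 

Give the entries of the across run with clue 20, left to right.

R1C2 = 7 − 3 = 4 completes the 7 down.
R2C4 = 15 − 7 = 8 completes the 15 down.
R1C1 = 1: the only remaining digit allowed by both the 20 across and the 6 down.
R1C3 = 20 − 12 = 8 completes the 20 across.
R2C1 = 6 − 1 = 5 completes the 6 down.
R2C3 = 18 − 16 = 2 completes the 18 across.

1 4 8 7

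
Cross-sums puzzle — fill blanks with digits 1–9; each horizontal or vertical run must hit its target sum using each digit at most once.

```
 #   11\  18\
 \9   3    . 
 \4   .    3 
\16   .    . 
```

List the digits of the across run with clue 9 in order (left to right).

3, 6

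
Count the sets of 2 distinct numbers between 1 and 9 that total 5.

2 distinct digits from 1–9 sum between 3 and 17.
Enumerating: {1,4}, {2,3}.

2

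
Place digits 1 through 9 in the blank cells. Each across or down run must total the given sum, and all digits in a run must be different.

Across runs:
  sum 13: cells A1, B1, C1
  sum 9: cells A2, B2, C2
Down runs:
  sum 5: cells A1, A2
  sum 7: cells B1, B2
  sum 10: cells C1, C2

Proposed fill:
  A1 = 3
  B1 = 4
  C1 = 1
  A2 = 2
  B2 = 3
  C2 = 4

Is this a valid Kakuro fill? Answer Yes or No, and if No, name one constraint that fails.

No — the across run A1–C1 sums to 8, not 13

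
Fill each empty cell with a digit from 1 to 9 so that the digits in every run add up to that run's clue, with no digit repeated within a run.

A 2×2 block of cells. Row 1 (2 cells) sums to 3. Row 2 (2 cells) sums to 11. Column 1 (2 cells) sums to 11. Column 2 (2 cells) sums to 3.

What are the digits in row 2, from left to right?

9 2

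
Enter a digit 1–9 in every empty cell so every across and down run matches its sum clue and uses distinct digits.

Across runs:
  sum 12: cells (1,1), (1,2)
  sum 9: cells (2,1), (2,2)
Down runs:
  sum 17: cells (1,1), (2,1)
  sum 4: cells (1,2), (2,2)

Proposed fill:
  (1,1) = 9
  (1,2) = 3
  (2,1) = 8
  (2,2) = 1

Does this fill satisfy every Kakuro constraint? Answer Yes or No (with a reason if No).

Yes

Across: 9+3=12; 8+1=9. Down: 9+8=17; 3+1=4. No digit repeats within any run.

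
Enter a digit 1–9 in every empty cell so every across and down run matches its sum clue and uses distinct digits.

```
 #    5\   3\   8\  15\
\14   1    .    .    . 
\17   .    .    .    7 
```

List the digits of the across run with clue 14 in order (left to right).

3 in 2 cells must be {1,2}.
R1C2 = 2: the only remaining digit allowed by both the 14 across and the 3 down.
R1C4 = 15 − 7 = 8 completes the 15 down.
R2C1 = 5 − 1 = 4 completes the 5 down.
R2C2 = 3 − 2 = 1 completes the 3 down.
R2C3 = 17 − 12 = 5 completes the 17 across.
R1C3 = 14 − 11 = 3 completes the 14 across.

1 2 3 8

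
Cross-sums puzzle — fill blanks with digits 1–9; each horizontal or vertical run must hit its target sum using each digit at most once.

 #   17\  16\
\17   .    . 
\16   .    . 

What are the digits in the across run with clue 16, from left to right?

17 in 2 cells must be {8,9}; 16 in 2 cells must be {7,9}.
The 17 across and the 16 down share only 9, so R1C2 = 9.
The 16 across and the 17 down share only 9, so R2C1 = 9.
R2C2 = 16 − 9 = 7 completes the 16 across.
R1C1 = 17 − 9 = 8 completes the 17 across.

9 7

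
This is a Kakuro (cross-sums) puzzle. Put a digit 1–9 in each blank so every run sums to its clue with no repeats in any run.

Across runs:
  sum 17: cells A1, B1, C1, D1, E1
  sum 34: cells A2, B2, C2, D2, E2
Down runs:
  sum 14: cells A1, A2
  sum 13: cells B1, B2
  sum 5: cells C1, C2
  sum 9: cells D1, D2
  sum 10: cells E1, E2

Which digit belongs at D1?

3

34 in 5 cells must be {4,6,7,8,9}.
Only 4 fits C2 under both its across sum 34 and down sum 5.
C1 = 5 − 4 = 1 completes the 5 down.
Nothing is forced directly, so branch on A1, whose candidates are 5 or 6. If A1 = 6: that forces B1 = 5, A2 = 8, after which B2 would have to be in {6,7,9} for the 34 across but in {8} for the 13 down — contradiction. So A1 = 5.
B1 = 6: the only remaining digit allowed by both the 17 across and the 13 down.
A2 = 14 − 5 = 9 completes the 14 down.
B2 = 13 − 6 = 7 completes the 13 down.
Nothing is forced directly, so branch on D2, whose candidates are 6 or 8. If D2 = 8: then D1 would have to be in {2,3} for the 17 across but in {1} for the 9 down — contradiction. So D2 = 6.
D1 = 9 − 6 = 3 completes the 9 down.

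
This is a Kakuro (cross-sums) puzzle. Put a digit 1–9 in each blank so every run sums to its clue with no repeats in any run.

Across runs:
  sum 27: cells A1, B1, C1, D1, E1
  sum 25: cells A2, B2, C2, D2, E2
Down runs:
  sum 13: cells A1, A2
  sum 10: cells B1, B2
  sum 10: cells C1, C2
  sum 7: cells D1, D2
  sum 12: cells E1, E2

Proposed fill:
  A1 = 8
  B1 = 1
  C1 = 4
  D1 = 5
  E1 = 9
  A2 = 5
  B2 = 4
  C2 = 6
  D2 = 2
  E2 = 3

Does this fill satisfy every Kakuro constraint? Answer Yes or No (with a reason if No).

No — the across run A2–E2 sums to 20, not 25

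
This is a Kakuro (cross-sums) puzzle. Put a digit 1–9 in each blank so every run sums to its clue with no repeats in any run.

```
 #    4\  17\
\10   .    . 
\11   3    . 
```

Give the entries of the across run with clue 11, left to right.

3 8

4 in 2 cells must be {1,3}; 17 in 2 cells must be {8,9}.
R1C1 = 4 − 3 = 1 completes the 4 down.
R1C2 = 10 − 1 = 9 completes the 10 across.
R2C2 = 11 − 3 = 8 completes the 11 across.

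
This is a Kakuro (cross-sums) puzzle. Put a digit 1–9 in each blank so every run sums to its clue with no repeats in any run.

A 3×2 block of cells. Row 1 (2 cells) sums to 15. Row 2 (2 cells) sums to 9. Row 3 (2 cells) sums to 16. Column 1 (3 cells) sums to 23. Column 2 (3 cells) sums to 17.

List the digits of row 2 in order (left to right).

16 in 2 cells must be {7,9}; 23 in 3 cells must be {6,8,9}.
The 16 across and the 23 down share only 9, so (3,1) = 9.
(3,2) = 16 − 9 = 7 completes the 16 across.
Nothing is forced directly, so branch on (1,1), whose candidates are 6 or 8. If (1,1) = 8: then (1,2) would have to be in {7} for the 15 across but in {1,2,4,6,8,9} for the 17 down — contradiction. So (1,1) = 6.
(1,2) = 15 − 6 = 9 completes the 15 across.
(2,1) = 23 − 15 = 8 completes the 23 down.
(2,2) = 9 − 8 = 1 completes the 9 across.

8, 1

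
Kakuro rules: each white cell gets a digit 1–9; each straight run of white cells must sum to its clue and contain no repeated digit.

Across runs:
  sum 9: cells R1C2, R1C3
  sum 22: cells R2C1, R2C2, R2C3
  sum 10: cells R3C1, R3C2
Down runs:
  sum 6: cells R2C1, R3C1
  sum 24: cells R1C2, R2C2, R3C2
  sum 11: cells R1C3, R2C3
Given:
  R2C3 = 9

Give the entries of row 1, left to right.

7 2

24 in 3 cells must be {7,8,9}.
R1C3 = 11 − 9 = 2 completes the 11 down.
Given what's placed, R2C1 must be 5 to fit the 22 across and 6 down.
R2C2 = 22 − 14 = 8 completes the 22 across.
R3C1 = 6 − 5 = 1 completes the 6 down.
R3C2 = 10 − 1 = 9 completes the 10 across.
R1C2 = 9 − 2 = 7 completes the 9 across.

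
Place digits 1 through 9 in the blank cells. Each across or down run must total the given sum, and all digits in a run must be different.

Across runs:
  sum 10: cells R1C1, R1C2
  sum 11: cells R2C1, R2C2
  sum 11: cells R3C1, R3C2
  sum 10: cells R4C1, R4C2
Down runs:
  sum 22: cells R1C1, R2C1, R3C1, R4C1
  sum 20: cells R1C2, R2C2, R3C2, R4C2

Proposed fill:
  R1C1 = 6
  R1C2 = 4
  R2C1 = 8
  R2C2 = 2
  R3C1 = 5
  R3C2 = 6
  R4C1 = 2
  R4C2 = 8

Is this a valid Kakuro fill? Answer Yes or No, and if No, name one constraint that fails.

No — the down run R1C1–R4C1 sums to 21, not 22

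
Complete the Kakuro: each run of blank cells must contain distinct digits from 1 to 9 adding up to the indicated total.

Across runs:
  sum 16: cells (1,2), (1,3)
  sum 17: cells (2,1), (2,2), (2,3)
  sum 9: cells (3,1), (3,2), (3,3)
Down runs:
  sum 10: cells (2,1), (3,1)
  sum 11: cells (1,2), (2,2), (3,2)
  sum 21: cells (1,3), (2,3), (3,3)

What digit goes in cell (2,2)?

16 in 2 cells must be {7,9}.
Only 7 fits (1,2) under both its across sum 16 and down sum 11.
(1,3) = 16 − 7 = 9 completes the 16 across.
Nothing is forced directly, so branch on (2,2), whose candidates are 1 or 3. If (2,2) = 3: that forces (3,2) = 1, (3,3) = 5, after which (2,3) would have to be in {5,6,8,9} for the 17 across but in {7} for the 21 down — contradiction. So (2,2) = 1.

1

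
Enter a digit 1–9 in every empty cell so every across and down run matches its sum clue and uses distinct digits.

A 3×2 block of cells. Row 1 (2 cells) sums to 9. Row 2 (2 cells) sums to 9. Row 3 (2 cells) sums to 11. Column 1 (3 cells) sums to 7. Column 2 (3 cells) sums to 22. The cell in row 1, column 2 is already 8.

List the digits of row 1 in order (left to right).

1 8

7 in 3 cells must be {1,2,4}.
(1,1) = 9 − 8 = 1 completes the 9 across.
(2,2) = 5: the only remaining digit allowed by both the 9 across and the 22 down.
(3,2) = 22 − 13 = 9 completes the 22 down.
(2,1) = 9 − 5 = 4 completes the 9 across.
(3,1) = 11 − 9 = 2 completes the 11 across.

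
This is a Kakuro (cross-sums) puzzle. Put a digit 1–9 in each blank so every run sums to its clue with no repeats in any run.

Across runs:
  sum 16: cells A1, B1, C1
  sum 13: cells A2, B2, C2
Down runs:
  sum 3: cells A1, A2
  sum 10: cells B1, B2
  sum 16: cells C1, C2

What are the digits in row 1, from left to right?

1, 6, 9

3 in 2 cells must be {1,2}; 16 in 2 cells must be {7,9}.
Nothing is forced directly, so branch on A1, whose candidates are 1 or 2. If A1 = 2: that forces C1 = 9, A2 = 1, C2 = 7, after which B1 would have to be in {5} for the 16 across but in {1,2,3,4,6,7,8,9} for the 10 down — contradiction. So A1 = 1.
A2 = 3 − 1 = 2 completes the 3 down.
Given what's placed, C2 must be 7 to fit the 13 across and 16 down.
C1 = 16 − 7 = 9 completes the 16 down.
B2 = 13 − 9 = 4 completes the 13 across.
B1 = 16 − 10 = 6 completes the 16 across.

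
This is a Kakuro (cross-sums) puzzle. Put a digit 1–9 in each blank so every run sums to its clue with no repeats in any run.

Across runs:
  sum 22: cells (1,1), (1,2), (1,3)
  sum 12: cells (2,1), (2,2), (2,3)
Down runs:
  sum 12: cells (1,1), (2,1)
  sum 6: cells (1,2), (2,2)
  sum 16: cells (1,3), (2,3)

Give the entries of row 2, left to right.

4, 1, 7

16 in 2 cells must be {7,9}.
The 22 across and the 6 down share only 5, so (1,2) = 5.
Given what's placed, (1,3) must be 9 to fit the 22 across and 16 down.
(2,2) = 6 − 5 = 1 completes the 6 down.
(2,3) = 16 − 9 = 7 completes the 16 down.
(1,1) = 22 − 14 = 8 completes the 22 across.
(2,1) = 12 − 8 = 4 completes the 12 across.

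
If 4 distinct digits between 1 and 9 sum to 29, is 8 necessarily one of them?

The only way to make 29 from 4 distinct digits is {5,7,8,9}, which contains 8.

Yes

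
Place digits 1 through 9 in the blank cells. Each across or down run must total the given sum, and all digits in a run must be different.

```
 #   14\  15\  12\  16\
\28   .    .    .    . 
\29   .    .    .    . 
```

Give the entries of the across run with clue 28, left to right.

29 in 4 cells must be {5,7,8,9}; 16 in 2 cells must be {7,9}.
Nothing is forced directly, so branch on R2C1, whose candidates are 5 or 8 or 9. If R2C1 = 8: that forces R1C1 = 6, R1C4 = 9, R2C4 = 7, R1C2 = 8, R1C3 = 5, after which R2C2 would have to be in {5,9} for the 29 across but in {7} for the 15 down — contradiction. If R2C1 = 9: that forces R1C1 = 5, R1C4 = 9, R2C4 = 7, R1C3 = 8, R2C2 = 8, after which R2C3 would have to be in {5} for the 29 across but in {4} for the 12 down — contradiction. So R2C1 = 5.
R1C1 = 14 − 5 = 9 completes the 14 down.
Given what's placed, R1C4 must be 7 to fit the 28 across and 16 down.
R2C4 = 16 − 7 = 9 completes the 16 down.
R1C2 = 8: the only remaining digit allowed by both the 28 across and the 15 down.
R1C3 = 28 − 24 = 4 completes the 28 across.

9 8 4 7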